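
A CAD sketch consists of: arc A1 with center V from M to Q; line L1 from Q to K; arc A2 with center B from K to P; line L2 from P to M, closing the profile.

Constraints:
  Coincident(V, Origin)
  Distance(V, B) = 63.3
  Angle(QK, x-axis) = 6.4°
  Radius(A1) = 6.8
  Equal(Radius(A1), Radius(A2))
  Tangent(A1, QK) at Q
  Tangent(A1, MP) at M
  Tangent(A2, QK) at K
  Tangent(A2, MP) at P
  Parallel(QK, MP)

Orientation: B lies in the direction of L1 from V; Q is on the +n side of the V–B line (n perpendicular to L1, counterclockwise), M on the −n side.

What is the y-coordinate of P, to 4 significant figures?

0.2984

The slot axis is L1's direction at 6.4°, so u = (cos 6.4°, sin 6.4°) = (0.9938, 0.1115) and n = (−sin 6.4°, cos 6.4°) = (-0.1115, 0.9938). V is at the origin and B lies 63.3 along u from V, so B = 63.3·u = (62.91, 7.056). Tangency of A1 to both parallel lines with radius 6.8 puts Q and M at V ± 6.8·n: Q = (-0.7580, 6.758), M = (0.7580, -6.758). Equal radii place K and P the same way about B: K = B + 6.8·n = (62.15, 13.81), P = B − 6.8·n = (63.66, 0.2984). So P.y = 0.2984.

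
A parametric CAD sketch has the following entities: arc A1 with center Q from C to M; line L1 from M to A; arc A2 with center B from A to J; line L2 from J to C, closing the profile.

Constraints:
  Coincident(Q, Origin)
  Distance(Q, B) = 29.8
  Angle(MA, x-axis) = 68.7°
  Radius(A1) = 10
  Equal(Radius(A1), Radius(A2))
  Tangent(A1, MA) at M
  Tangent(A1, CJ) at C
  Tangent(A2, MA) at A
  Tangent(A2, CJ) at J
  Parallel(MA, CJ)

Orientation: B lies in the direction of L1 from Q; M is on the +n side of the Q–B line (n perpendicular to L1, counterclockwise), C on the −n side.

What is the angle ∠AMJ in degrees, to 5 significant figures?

33.867°

Tangency of A1 to both parallel lines with radius 10.0 puts M and C at Q ± 10.0·n: M = (-9.3169, 3.6325), C = (9.3169, -3.6325). Equal radii place A and J the same way about B: A = B + 10.0·n = (1.5080, 31.397), J = B − 10.0·n = (20.142, 24.132). Then cos ∠AMJ = MA·MJ / (|MA||MJ|), giving 33.867°.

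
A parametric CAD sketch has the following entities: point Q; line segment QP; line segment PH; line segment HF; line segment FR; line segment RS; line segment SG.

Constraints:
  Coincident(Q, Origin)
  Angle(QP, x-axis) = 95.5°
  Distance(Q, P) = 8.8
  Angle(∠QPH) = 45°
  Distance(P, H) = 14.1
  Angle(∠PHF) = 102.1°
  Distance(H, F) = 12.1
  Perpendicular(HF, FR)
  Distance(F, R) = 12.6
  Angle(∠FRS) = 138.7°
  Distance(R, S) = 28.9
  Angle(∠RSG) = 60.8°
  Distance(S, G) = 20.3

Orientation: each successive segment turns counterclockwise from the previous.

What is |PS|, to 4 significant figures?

20.91

HF ⟂ FR, so FR runs at 38.40°; with |FR| = 12.6, R = (7.578, -3.777). ∠FRS = 138.7° gives RS at 79.70° from the x-axis; with |RS| = 28.9, S = (12.75, 24.66). Then |PS| = |S − P| = 20.91.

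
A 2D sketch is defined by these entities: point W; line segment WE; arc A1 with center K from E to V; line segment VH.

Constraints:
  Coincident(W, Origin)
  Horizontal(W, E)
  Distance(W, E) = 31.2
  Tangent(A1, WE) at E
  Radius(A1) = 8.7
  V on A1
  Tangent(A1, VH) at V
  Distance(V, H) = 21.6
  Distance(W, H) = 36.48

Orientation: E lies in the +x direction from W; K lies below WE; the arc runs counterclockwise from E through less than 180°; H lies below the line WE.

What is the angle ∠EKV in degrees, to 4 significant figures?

86.41°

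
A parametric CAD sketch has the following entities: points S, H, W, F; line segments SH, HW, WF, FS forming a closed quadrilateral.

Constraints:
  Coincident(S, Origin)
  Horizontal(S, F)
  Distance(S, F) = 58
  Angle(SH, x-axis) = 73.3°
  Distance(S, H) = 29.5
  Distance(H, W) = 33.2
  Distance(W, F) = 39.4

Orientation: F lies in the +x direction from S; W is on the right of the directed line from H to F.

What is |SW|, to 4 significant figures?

19.03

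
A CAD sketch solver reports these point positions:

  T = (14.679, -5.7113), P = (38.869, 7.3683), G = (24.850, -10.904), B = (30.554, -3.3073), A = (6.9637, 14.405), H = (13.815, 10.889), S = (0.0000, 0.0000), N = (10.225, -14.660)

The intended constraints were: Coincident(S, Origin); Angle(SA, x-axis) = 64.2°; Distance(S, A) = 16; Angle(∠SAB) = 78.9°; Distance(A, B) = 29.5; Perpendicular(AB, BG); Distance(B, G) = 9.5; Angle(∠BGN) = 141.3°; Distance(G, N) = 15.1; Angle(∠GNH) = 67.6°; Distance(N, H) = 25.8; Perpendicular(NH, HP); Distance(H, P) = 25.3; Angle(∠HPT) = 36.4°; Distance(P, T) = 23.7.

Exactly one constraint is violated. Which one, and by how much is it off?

Distance(P, T) = 23.7 — off by 3.80.

S = (0.00, 0.00) ✓; SA at 64.20° ✓; |SA| = 16.00 ✓; ∠SAB = 78.90° ✓; |AB| = 29.50 ✓; ∠(AB, BG) = 90.00° ✓; |BG| = 9.500 ✓; ∠BGN = 141.3° ✓; |GN| = 15.10 ✓; ∠GNH = 67.60° ✓; |NH| = 25.80 ✓; ∠(NH, HP) = 90.00° ✓; |HP| = 25.30 ✓; ∠HPT = 36.40° ✓; |PT| = 27.50 ✗.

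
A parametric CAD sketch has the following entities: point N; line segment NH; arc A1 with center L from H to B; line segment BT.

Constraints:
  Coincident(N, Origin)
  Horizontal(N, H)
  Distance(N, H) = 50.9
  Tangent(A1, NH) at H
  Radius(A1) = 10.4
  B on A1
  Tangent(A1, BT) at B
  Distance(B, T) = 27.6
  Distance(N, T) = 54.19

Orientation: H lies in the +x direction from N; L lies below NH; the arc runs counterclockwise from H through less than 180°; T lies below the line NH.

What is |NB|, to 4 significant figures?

41.70

N is at the origin; NH is horizontal with |NH| = 50.9 and H on the +x side, so H = (50.90, 0.000). A1 meets NH tangentially, so LH is at right angles to NH, so L = H + (0, -10.4) = (50.90, -10.40). Since LB ⟂ BT (tangency), |LT| = √(10.4² + 27.6²) = 29.49 regardless of where B sits on A1. So T lies on both circle(N, 54.19) and circle(L, 29.49); the below-NH intersection is T = (39.16, -37.46). B is the foot of the tangent from T: B = (40.51, -9.890).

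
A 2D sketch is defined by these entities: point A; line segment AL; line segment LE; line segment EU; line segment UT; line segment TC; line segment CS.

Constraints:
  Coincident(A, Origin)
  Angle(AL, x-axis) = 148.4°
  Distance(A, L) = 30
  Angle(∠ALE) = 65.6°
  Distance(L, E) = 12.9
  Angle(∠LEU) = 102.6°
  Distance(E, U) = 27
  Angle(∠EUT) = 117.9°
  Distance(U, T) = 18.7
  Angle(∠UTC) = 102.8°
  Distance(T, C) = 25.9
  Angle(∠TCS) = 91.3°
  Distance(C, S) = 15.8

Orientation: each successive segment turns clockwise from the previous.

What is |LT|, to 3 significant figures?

38.8

A is at the origin; AL runs at 148.4° with length 30.0, so L = (-25.6, 15.7). ∠ALE = 65.6° gives LE at 34.0° from the x-axis; with |LE| = 12.9, E = (-14.9, 22.9). ∠LEU = 102.6° gives EU at -43.4° from the x-axis; with |EU| = 27.0, U = (4.76, 4.38). ∠EUT = 117.9° gives UT at -106° from the x-axis; with |UT| = 18.7, T = (-0.237, -13.6). Then |LT| = |T − L| = 38.8.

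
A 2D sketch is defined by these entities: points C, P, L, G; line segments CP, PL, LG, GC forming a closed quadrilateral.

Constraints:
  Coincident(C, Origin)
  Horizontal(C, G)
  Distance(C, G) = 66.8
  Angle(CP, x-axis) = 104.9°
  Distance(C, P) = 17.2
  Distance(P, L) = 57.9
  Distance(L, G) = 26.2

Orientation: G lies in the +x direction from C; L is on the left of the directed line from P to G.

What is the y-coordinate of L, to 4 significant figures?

22.39

Checks: |PL| = 57.90 ✓; |LG| = 26.20 ✓.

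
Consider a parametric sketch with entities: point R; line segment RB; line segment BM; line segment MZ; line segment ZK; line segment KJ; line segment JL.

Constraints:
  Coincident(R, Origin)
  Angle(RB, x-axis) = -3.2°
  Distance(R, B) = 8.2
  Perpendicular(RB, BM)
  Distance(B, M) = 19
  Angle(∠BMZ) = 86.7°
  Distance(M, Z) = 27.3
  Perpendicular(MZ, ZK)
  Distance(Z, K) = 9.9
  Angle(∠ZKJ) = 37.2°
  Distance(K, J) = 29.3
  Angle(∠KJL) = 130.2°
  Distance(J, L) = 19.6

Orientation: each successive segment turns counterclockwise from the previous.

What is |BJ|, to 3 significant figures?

33.5

R is at the origin; RB runs at -3.2° with length 8.2, so B = (8.19, -0.458). RB is perpendicular to BM, so BM runs at 86.8°; with |BM| = 19.0, M = (9.25, 18.5). ∠BMZ = 86.7° gives MZ at -180° from the x-axis; with |MZ| = 27.3, Z = (-18.1, 18.5). MZ is perpendicular to ZK, so ZK runs at -89.9°; with |ZK| = 9.9, K = (-18.0, 8.57). ∠ZKJ = 37.2° gives KJ at 52.9° from the x-axis; with |KJ| = 29.3, J = (-0.361, 31.9). Then |BJ| = |J − B| = 33.5.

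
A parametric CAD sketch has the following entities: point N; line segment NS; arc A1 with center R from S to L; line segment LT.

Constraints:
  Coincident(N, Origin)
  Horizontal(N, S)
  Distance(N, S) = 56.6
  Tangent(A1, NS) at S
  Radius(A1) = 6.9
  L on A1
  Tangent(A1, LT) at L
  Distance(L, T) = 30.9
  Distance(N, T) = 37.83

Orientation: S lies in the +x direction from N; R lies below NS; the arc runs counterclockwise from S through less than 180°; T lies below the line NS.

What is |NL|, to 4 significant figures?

51.82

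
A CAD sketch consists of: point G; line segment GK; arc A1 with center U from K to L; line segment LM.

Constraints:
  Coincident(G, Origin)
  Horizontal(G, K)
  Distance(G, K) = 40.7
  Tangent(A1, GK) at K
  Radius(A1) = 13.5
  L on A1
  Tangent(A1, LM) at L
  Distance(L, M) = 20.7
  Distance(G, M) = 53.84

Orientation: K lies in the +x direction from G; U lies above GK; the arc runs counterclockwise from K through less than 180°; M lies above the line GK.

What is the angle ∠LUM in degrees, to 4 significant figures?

56.89°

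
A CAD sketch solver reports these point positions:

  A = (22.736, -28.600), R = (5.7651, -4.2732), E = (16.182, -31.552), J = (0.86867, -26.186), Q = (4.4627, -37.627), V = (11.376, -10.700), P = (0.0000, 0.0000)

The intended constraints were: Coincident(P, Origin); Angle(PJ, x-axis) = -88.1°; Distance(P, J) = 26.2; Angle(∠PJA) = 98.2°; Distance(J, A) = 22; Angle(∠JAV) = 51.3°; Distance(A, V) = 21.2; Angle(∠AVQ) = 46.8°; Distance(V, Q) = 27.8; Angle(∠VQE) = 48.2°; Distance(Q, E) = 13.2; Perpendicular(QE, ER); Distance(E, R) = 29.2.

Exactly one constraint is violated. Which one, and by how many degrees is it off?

Perpendicular(QE, ER) — off by 6.50°.

P = (0.00, 0.00) ✓; PJ at -88.10° ✓; |PJ| = 26.20 ✓; ∠PJA = 98.20° ✓; |JA| = 22.00 ✓; ∠JAV = 51.30° ✓; |AV| = 21.20 ✓; ∠AVQ = 46.80° ✓; |VQ| = 27.80 ✓; ∠VQE = 48.20° ✓; |QE| = 13.20 ✓; ∠(QE, ER) = 83.50° ✗; |ER| = 29.20 ✓.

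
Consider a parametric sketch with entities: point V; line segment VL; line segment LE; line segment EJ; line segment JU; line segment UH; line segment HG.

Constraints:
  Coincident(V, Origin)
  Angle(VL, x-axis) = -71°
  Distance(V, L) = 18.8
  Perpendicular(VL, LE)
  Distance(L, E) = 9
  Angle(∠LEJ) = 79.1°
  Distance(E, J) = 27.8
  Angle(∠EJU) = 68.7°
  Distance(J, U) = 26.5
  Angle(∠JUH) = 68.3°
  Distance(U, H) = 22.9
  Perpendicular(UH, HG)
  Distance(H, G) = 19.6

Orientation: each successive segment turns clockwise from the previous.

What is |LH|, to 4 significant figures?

0.3621

V is at the origin; VL runs at -71.0° with length 18.8, so L = (6.121, -17.78). The perpendicularity gives LE at right angles to VL, so LE runs at -161.0°; with |LE| = 9.0, E = (-2.389, -20.71). ∠LEJ = 79.1° gives EJ at 98.10° from the x-axis; with |EJ| = 27.8, J = (-6.306, 6.817). ∠EJU = 68.7° gives JU at -13.20° from the x-axis; with |JU| = 26.5, U = (19.49, 0.7655). ∠JUH = 68.3° gives UH at -124.9° from the x-axis; with |UH| = 22.9, H = (6.392, -18.02). Then |LH| = |H − L| = 0.3621.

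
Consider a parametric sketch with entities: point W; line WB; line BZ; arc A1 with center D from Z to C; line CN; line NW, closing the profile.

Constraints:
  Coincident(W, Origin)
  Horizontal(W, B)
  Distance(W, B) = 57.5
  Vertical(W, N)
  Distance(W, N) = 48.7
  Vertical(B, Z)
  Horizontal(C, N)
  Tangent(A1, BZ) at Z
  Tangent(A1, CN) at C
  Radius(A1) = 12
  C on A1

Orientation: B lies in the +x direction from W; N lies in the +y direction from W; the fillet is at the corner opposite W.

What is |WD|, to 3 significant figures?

58.5

W is at the origin; W and B share the same y with |WB| = 57.5 and B on the +x side, so B = (57.5, 0.00). W and N share the same x with |WN| = 48.7 and N on the +y side, so N = (0.00, 48.7). The virtual corner opposite W is at (57.5, 48.7). Since A1 is tangent to BZ there, DZ ⟂ BZ and A1 meets CN tangentially, so DC is at right angles to CN, with radius 12.0, so the center D sits 12.0 in from both sides at D = (45.5, 36.7). Then |WD| = |D − W| = 58.5.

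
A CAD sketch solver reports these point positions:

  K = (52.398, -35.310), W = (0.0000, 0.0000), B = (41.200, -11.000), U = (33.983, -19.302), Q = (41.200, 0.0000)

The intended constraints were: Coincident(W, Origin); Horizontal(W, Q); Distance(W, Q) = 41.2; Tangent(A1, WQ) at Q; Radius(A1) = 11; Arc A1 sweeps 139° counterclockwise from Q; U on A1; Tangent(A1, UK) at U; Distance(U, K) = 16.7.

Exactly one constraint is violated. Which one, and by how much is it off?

Distance(U, K) = 16.7 — off by 7.70.

W = (0.00, 0.00) ✓; W.y = 0.00, Q.y = 0.00 ✓; |WQ| = 41.20 ✓; ∠(BQ, QW) = 90.00° ✓; |BQ| = 11.00 ✓; bearing(B→U) − bearing(B→Q) = 139.0° ✓; |BU| = 11.00 ✓; ∠(BU, UK) = 90.00° ✓; |UK| = 24.40 ✗.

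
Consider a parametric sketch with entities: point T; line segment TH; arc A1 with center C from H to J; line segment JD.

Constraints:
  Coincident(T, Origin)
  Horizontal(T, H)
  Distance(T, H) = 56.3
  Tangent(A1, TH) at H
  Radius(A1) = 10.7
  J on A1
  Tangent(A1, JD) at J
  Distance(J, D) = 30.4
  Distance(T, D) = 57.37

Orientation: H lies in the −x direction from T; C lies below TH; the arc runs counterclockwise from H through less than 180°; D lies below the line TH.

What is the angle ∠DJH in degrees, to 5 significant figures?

111.82°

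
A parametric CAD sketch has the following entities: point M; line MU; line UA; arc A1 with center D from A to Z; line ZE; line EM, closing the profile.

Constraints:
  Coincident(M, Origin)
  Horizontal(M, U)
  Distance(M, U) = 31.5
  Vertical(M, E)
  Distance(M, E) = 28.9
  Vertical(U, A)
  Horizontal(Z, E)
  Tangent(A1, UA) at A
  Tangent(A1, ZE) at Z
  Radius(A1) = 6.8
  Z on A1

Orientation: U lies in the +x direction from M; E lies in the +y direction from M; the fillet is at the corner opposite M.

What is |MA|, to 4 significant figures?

38.48

M is at the origin; MU is horizontal with |MU| = 31.5 and U on the +x side, so U = (31.50, 0.000). M and E share the same x with |ME| = 28.9 and E on the +y side, so E = (0.000, 28.90). The virtual corner opposite M is at (31.50, 28.90). The tangent condition forces DA to be normal to UA and A1 meets ZE tangentially, so DZ is at right angles to ZE, with radius 6.8, so the center D sits 6.8 in from both sides at D = (24.70, 22.10). That places the tangent points at A = (31.50, 22.10) on UA and Z = (24.70, 28.90) on ZE. Then |MA| = |A − M| = 38.48.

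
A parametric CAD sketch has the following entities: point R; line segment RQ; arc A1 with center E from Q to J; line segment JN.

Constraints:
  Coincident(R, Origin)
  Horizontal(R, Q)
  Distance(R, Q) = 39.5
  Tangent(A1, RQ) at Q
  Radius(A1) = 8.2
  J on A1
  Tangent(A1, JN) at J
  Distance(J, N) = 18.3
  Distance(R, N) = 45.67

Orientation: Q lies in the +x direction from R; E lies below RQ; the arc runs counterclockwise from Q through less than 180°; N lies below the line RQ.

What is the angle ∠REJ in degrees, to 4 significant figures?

26.12°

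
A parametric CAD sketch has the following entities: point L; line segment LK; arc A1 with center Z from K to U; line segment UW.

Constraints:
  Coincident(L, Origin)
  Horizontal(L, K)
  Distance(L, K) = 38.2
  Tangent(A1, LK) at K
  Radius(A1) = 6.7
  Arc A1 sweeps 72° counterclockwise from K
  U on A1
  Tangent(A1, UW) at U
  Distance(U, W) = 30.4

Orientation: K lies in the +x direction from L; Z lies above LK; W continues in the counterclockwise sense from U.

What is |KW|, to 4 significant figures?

37.06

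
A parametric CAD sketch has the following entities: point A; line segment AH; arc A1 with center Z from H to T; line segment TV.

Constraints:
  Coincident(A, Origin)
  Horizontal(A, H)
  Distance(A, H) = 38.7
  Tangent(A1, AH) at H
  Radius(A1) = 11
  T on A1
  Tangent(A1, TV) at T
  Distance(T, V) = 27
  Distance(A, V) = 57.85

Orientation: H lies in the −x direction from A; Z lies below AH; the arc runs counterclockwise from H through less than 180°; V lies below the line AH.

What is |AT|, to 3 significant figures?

51.2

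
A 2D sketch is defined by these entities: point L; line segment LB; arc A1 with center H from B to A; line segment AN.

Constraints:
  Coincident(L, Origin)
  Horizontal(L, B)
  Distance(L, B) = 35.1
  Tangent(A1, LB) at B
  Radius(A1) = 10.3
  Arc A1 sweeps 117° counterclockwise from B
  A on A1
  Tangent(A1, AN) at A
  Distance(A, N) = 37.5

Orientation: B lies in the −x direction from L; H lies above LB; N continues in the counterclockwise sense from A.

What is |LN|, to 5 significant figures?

64.699

L is at the origin; L and B share the same y with |LB| = 35.1 and B on the −x side, so B = (-35.100, 0.0000). Since A1 is tangent to LB there, HB ⟂ LB, so H = B + (0, 10.3) = (-35.100, 10.300). On A1, B sits at bearing -90° from H; a 117° counterclockwise sweep puts A at bearing 27°, so A = H + 10.3·(cos 27°, sin 27°) = (-25.923, 14.976). The tangent condition forces HA to be normal to AN, so AN runs along (−sin 27°, cos 27°); with |AN| = 37.5, N = (-42.947, 48.389). Then |LN| = |N − L| = 64.699.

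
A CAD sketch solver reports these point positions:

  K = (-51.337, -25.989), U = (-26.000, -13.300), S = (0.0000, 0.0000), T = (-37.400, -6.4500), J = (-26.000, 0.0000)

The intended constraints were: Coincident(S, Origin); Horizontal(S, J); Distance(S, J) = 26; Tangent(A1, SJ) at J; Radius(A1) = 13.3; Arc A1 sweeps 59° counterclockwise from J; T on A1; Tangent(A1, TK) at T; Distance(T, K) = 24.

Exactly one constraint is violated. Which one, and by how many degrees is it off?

Tangent(A1, TK) at T — off by 4.50°.

S = (0.00, 0.00) ✓; S.y = 0.00, J.y = 0.00 ✓; |SJ| = 26.00 ✓; ∠(UJ, JS) = 90.00° ✓; |UJ| = 13.30 ✓; bearing(U→T) − bearing(U→J) = 59.00° ✓; |UT| = 13.30 ✓; ∠(UT, TK) = 94.50° ✗; |TK| = 24.00 ✓.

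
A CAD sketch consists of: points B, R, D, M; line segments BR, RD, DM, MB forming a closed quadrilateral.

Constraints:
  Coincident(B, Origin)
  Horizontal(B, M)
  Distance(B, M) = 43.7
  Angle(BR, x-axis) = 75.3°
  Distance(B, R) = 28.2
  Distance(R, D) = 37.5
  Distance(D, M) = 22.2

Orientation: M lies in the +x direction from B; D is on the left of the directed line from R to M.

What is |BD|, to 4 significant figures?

49.56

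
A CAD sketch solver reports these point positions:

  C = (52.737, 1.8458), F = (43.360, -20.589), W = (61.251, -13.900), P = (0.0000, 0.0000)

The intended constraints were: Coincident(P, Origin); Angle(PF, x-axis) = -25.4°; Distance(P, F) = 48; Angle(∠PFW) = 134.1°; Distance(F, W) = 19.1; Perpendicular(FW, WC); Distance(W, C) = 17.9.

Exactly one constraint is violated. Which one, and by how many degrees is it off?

Perpendicular(FW, WC) — off by 7.90°.

P = (0.00, 0.00) ✓; PF at -25.40° ✓; |PF| = 48.00 ✓; ∠PFW = 134.1° ✓; |FW| = 19.10 ✓; ∠(FW, WC) = 97.90° ✗; |WC| = 17.90 ✓.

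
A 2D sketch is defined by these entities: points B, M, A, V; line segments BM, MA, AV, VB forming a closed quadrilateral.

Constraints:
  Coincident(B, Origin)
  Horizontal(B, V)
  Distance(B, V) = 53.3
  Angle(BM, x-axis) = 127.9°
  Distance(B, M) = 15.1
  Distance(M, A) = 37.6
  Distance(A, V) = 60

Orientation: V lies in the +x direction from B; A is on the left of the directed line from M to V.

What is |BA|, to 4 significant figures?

44.71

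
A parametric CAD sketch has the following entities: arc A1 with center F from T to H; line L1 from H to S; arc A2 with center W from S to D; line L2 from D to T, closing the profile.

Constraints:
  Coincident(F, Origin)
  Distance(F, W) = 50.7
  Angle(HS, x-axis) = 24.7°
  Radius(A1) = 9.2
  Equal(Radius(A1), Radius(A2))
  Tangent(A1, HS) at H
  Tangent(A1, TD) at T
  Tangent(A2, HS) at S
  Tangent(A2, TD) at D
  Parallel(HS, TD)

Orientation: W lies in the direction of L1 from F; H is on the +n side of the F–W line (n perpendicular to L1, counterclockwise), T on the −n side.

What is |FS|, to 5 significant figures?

51.528

Tangency of A1 to both parallel lines with radius 9.2 puts H and T at F ± 9.2·n: H = (-3.8444, 8.3583), T = (3.8444, -8.3583). Equal radii place S and D the same way about W: S = W + 9.2·n = (42.217, 29.544), D = W − 9.2·n = (49.906, 12.828). Then |FS| = |S − F| = 51.528.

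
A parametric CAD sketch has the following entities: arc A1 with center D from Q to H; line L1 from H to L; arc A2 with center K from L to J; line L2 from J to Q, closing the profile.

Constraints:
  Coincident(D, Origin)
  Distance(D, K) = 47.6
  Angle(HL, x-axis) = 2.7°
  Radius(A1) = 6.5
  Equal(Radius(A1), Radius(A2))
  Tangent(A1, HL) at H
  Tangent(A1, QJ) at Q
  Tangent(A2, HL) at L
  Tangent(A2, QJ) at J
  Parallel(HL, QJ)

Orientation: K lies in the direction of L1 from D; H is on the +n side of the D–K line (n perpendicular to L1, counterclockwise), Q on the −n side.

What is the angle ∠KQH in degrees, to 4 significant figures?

82.22°

D is at the origin and K lies 47.6 along u from D, so K = 47.6·u = (47.55, 2.242). Tangency of A1 to both parallel lines with radius 6.5 puts H and Q at D ± 6.5·n: H = (-0.3062, 6.493), Q = (0.3062, -6.493). Then cos ∠KQH = QK·QH / (|QK||QH|), giving 82.22°.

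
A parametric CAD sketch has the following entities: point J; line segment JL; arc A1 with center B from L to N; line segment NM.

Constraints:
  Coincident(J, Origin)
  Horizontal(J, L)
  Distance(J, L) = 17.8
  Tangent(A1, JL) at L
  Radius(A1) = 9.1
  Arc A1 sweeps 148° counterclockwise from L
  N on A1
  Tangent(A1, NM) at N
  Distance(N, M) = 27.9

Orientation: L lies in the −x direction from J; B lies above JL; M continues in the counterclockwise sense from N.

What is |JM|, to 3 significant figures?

48.4

J is at the origin; J and L share the same y with |JL| = 17.8 and L on the −x side, so L = (-17.8, 0.00). The tangent condition forces BL to be normal to JL, so B = L + (0, 9.1) = (-17.8, 9.10). On A1, L sits at bearing -90° from B; a 148° counterclockwise sweep puts N at bearing 58°, so N = B + 9.1·(cos 58°, sin 58°) = (-13.0, 16.8). Since A1 is tangent to NM there, BN ⟂ NM, so NM runs along (−sin 58°, cos 58°); with |NM| = 27.9, M = (-36.6, 31.6). Then |JM| = |M − J| = 48.4.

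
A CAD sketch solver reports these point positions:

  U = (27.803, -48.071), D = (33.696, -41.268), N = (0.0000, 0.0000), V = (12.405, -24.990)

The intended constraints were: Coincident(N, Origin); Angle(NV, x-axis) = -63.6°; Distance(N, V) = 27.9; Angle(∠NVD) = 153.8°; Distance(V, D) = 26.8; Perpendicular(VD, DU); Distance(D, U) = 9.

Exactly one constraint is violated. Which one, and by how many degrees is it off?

Perpendicular(VD, DU) — off by 3.50°.

N = (0.00, 0.00) ✓; NV at -63.60° ✓; |NV| = 27.90 ✓; ∠NVD = 153.8° ✓; |VD| = 26.80 ✓; ∠(VD, DU) = 93.50° ✗; |DU| = 9.000 ✓.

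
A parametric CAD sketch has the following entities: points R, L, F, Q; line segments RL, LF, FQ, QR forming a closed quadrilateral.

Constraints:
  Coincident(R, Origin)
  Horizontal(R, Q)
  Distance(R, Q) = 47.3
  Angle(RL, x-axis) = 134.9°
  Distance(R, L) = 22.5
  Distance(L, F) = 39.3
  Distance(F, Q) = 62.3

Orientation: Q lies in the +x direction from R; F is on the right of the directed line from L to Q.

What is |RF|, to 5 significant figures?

25.329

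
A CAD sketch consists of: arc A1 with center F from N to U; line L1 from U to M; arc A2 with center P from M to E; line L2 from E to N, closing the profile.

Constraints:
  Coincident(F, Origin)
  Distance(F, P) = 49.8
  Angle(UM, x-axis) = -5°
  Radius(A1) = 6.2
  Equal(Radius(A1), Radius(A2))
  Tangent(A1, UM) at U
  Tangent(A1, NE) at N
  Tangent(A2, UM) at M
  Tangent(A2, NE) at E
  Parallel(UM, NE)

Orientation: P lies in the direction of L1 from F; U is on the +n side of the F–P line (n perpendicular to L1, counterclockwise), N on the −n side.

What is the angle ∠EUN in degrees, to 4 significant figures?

76.02°

The slot axis is L1's direction at -5.0°, so u = (cos -5.0°, sin -5.0°) = (0.9962, -0.08716) and n = (−sin -5.0°, cos -5.0°) = (0.08716, 0.9962). F is at the origin and P lies 49.8 along u from F, so P = 49.8·u = (49.61, -4.340). Tangency of A1 to both parallel lines with radius 6.2 puts U and N at F ± 6.2·n: U = (0.5404, 6.176), N = (-0.5404, -6.176). Equal radii place M and E the same way about P: M = P + 6.2·n = (50.15, 1.836), E = P − 6.2·n = (49.07, -10.52). Then cos ∠EUN = UE·UN / (|UE||UN|), giving 76.02°.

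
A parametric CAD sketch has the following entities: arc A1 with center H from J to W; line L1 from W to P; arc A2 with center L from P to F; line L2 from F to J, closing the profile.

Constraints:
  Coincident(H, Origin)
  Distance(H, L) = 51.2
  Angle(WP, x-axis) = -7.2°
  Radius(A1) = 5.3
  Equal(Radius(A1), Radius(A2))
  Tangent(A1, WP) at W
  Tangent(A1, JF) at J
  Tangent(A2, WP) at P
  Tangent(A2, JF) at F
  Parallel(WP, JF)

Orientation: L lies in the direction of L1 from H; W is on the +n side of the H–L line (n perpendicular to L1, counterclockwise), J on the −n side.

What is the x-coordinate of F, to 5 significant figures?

50.132

Tangency of A1 to both parallel lines with radius 5.3 puts W and J at H ± 5.3·n: W = (0.66427, 5.2582), J = (-0.66427, -5.2582). Equal radii place P and F the same way about L: P = L + 5.3·n = (51.461, -1.1589), F = L − 5.3·n = (50.132, -11.675). So F.x = 50.132.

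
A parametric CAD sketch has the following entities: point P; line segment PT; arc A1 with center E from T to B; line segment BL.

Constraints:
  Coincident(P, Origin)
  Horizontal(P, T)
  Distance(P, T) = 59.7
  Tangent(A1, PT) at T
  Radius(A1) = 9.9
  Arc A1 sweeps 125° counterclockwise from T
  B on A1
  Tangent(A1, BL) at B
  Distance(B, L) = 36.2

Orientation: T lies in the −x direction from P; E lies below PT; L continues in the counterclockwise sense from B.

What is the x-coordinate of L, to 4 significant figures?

-47.05

P is at the origin; PT is horizontal with |PT| = 59.7 and T on the −x side, so T = (-59.70, 0.000). The tangent condition forces ET to be normal to PT, so E = T + (0, -9.9) = (-59.70, -9.900). On A1, T sits at bearing 90° from E; a 125° counterclockwise sweep puts B at bearing 215°, so B = E + 9.9·(cos 215°, sin 215°) = (-67.81, -15.58). The tangent condition forces EB to be normal to BL, so BL runs along (−sin 215°, cos 215°); with |BL| = 36.2, L = (-47.05, -45.23). So L.x = -47.05.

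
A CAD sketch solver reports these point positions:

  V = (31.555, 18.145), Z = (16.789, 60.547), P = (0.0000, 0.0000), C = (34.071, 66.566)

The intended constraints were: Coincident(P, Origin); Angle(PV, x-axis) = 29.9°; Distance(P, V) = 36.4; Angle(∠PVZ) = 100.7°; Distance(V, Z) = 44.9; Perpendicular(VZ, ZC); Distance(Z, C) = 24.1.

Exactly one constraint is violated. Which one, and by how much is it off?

Distance(Z, C) = 24.1 — off by 5.80.

P = (0.00, 0.00) ✓; PV at 29.90° ✓; |PV| = 36.40 ✓; ∠PVZ = 100.7° ✓; |VZ| = 44.90 ✓; ∠(VZ, ZC) = 90.00° ✓; |ZC| = 18.30 ✗.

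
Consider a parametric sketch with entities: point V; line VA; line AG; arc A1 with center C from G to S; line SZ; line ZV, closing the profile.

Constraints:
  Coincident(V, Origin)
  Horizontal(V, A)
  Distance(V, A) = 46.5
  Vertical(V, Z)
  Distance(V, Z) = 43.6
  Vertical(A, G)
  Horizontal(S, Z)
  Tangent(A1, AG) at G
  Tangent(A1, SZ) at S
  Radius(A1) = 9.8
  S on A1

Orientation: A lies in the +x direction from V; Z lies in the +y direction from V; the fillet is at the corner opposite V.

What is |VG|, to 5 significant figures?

57.486

V is at the origin; VA is horizontal with |VA| = 46.5 and A on the +x side, so A = (46.500, 0.0000). V and Z share the same x with |VZ| = 43.6 and Z on the +y side, so Z = (0.0000, 43.600). The virtual corner opposite V is at (46.500, 43.600). Tangency of A1 to AG means the radius CG is perpendicular to AG and A1 meets SZ tangentially, so CS is at right angles to SZ, with radius 9.8, so the center C sits 9.8 in from both sides at C = (36.700, 33.800). That places the tangent points at G = (46.500, 33.800) on AG and S = (36.700, 43.600) on SZ. Then |VG| = |G − V| = 57.486.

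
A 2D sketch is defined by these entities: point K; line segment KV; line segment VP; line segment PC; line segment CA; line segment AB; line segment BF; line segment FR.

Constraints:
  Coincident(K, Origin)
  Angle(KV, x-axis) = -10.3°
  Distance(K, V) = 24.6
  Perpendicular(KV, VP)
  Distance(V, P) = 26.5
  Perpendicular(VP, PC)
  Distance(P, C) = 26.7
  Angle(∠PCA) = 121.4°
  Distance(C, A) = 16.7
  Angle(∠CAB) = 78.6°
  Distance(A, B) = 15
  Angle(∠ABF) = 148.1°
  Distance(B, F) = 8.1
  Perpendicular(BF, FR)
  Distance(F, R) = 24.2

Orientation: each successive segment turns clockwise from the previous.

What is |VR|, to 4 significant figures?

37.30

K is at the origin; KV runs at -10.3° with length 24.6, so V = (24.20, -4.399). KV is perpendicular to VP, so VP runs at -100.3°; with |VP| = 26.5, P = (19.47, -30.47). VP ⟂ PC, so PC runs at 169.7°; with |PC| = 26.7, C = (-6.804, -25.70). ∠PCA = 121.4° gives CA at 111.1° from the x-axis; with |CA| = 16.7, A = (-12.82, -10.12). ∠CAB = 78.6° gives AB at 9.700° from the x-axis; with |AB| = 15.0, B = (1.969, -7.590). ∠ABF = 148.1° gives BF at -22.20° from the x-axis; with |BF| = 8.1, F = (9.469, -10.65). BF ⟂ FR, so FR runs at -112.2°; with |FR| = 24.2, R = (0.3250, -33.06). Then |VR| = |R − V| = 37.30.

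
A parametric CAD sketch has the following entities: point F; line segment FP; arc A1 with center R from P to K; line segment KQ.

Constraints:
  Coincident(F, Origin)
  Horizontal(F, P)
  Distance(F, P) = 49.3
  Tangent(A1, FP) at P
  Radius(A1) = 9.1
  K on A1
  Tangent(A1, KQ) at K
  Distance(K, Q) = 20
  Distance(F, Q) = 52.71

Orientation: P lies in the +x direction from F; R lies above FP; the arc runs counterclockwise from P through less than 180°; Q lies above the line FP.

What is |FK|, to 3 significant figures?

58.2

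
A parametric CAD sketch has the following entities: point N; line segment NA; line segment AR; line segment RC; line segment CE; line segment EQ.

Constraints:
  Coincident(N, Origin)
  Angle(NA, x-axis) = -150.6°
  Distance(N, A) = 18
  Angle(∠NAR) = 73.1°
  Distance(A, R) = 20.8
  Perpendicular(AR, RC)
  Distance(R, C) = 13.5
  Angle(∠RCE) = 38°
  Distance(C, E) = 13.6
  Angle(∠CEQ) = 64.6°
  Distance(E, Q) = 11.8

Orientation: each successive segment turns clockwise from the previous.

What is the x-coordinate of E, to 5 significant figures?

-15.654

N is at the origin; NA runs at -150.6° with length 18.0, so A = (-15.682, -8.8363). ∠NAR = 73.1° gives AR at 102.50° from the x-axis; with |AR| = 20.8, R = (-20.184, 11.471). AR is perpendicular to RC, so RC runs at 12.500°; with |RC| = 13.5, C = (-7.0038, 14.393). ∠RCE = 38.0° gives CE at -129.50° from the x-axis; with |CE| = 13.6, E = (-15.654, 3.8985). So E.x = -15.654.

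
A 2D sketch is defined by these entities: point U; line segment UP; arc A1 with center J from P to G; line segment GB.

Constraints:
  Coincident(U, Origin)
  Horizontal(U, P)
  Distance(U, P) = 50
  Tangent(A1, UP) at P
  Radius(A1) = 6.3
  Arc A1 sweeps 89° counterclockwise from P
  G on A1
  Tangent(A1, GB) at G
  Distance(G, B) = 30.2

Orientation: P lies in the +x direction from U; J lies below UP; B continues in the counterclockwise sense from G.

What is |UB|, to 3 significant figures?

56.5

U is at the origin; UP is horizontal with |UP| = 50.0 and P on the +x side, so P = (50.0, 0.00). Since A1 is tangent to UP there, JP ⟂ UP, so J = P + (0, -6.3) = (50.0, -6.30). On A1, P sits at bearing 90° from J; an 89° counterclockwise sweep puts G at bearing 179°, so G = J + 6.3·(cos 179°, sin 179°) = (43.7, -6.19). Tangency of A1 to GB means the radius JG is perpendicular to GB, so GB runs along (−sin 179°, cos 179°); with |GB| = 30.2, B = (43.2, -36.4). Then |UB| = |B − U| = 56.5.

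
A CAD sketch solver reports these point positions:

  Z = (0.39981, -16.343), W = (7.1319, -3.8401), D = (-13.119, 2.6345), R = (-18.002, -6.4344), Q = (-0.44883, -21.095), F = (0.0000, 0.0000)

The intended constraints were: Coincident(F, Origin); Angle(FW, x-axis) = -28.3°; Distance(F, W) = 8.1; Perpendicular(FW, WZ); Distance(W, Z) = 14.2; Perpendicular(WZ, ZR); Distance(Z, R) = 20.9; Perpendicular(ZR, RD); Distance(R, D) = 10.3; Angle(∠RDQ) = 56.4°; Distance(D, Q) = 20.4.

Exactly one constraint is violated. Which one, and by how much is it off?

Distance(D, Q) = 20.4 — off by 6.50.

F = (0.00, 0.00) ✓; FW at -28.30° ✓; |FW| = 8.100 ✓; ∠(FW, WZ) = 90.00° ✓; |WZ| = 14.20 ✓; ∠(WZ, ZR) = 90.00° ✓; |ZR| = 20.90 ✓; ∠(ZR, RD) = 90.00° ✓; |RD| = 10.30 ✓; ∠RDQ = 56.40° ✓; |DQ| = 26.90 ✗.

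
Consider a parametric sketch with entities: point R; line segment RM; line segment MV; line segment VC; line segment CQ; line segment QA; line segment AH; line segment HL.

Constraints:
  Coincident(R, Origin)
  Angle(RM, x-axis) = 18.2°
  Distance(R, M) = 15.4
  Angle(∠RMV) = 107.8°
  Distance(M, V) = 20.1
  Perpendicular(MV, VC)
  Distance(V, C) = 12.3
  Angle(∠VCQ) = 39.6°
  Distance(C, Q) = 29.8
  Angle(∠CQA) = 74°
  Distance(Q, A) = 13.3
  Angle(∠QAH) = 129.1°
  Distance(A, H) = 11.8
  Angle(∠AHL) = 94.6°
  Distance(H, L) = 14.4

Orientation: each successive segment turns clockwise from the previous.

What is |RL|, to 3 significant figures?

25.9

∠QAH = 129.1° gives AH at -81.3° from the x-axis; with |AH| = 11.8, H = (37.2, -8.21). ∠AHL = 94.6° gives HL at -167° from the x-axis; with |HL| = 14.4, L = (23.1, -11.5). Then |RL| = |L − R| = 25.9.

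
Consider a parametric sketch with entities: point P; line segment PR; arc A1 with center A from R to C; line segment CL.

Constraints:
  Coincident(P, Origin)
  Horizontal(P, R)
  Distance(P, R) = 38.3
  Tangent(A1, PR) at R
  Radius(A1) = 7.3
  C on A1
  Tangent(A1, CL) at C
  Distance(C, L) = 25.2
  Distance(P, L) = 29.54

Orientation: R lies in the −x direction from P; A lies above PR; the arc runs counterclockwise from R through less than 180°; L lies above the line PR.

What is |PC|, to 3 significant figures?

32.5

P is at the origin; P and R share the same y with |PR| = 38.3 and R on the −x side, so R = (-38.3, 0.00). Tangency of A1 to PR means the radius AR is perpendicular to PR, so A = R + (0, 7.3) = (-38.3, 7.30). Since AC ⟂ CL (tangency), |AL| = √(7.3² + 25.2²) = 26.2 regardless of where C sits on A1. So L lies on both circle(P, 29.54) and circle(A, 26.2); the above-PR intersection is L = (-17.8, 23.6). C is the foot of the tangent from L: C = (-32.3, 3.07).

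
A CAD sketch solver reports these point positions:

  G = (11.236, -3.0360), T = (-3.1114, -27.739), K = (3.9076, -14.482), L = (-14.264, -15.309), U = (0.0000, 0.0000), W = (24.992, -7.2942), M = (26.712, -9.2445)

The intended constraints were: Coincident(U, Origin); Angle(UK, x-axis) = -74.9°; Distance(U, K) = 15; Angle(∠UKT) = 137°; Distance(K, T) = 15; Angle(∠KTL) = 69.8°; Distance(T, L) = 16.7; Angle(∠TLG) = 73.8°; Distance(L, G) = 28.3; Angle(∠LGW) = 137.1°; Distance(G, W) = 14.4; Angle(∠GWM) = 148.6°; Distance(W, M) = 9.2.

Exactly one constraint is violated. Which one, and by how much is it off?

Distance(W, M) = 9.2 — off by 6.60.

U = (0.00, 0.00) ✓; UK at -74.90° ✓; |UK| = 15.00 ✓; ∠UKT = 137.0° ✓; |KT| = 15.00 ✓; ∠KTL = 69.80° ✓; |TL| = 16.70 ✓; ∠TLG = 73.80° ✓; |LG| = 28.30 ✓; ∠LGW = 137.1° ✓; |GW| = 14.40 ✓; ∠GWM = 148.6° ✓; |WM| = 2.600 ✗.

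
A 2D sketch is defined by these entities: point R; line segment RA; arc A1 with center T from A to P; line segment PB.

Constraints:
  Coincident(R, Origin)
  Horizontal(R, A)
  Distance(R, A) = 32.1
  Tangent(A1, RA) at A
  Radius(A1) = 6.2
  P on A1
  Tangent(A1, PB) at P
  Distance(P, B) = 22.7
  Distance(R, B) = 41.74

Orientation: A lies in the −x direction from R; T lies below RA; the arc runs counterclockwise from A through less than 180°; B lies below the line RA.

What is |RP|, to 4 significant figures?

38.80

Checks: |TP| = 6.200 ✓; ∠(TP, PB) = 90.00° ✓; |PB| = 22.70 ✓; |RB| = 41.74 ✓.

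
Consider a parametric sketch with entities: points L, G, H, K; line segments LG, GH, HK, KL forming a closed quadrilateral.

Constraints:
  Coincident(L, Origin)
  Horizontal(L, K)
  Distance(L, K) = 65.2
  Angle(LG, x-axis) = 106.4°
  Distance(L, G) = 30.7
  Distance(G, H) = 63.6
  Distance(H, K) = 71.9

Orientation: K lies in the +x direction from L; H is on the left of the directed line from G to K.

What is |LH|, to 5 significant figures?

79.891

L is at the origin; L and K share the same y with |LK| = 65.2 and K in +x, so K = (65.2, 0). LG runs at 106.4° with |LG| = 30.7, so G = (-8.6679, 29.451). H is determined by |GH| = 63.6 and |HK| = 71.9 together: it lies at the intersection of circle(G, 63.6) and circle(K, 71.9). With |GK| = 79.522, the foot of the radical line on GK is 32.690 from G and the perpendicular offset is √(63.6² − 32.690²) = 54.556. Taking the left-of-GK solution: H = (41.902, 68.021).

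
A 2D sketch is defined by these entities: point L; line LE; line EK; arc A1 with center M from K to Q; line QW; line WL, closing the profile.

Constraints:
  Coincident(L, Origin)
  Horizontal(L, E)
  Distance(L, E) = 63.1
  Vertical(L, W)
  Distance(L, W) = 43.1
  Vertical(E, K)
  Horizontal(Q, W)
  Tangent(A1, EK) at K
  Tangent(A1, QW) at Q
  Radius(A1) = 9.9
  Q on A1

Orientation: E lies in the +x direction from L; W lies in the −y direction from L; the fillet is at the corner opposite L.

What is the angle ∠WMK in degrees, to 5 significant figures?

169.46°

L is at the origin; L and E share the same y with |LE| = 63.1 and E on the +x side, so E = (63.100, 0.0000). L and W share the same x with |LW| = 43.1 and W on the −y side, so W = (0.0000, -43.100). The virtual corner opposite L is at (63.100, -43.100). Tangency of A1 to EK means the radius MK is perpendicular to EK and A1 meets QW tangentially, so MQ is at right angles to QW, with radius 9.9, so the center M sits 9.9 in from both sides at M = (53.200, -33.200). That places the tangent points at K = (63.100, -33.200) on EK and Q = (53.200, -43.100) on QW. Then cos ∠WMK = MW·MK / (|MW||MK|), giving 169.46°.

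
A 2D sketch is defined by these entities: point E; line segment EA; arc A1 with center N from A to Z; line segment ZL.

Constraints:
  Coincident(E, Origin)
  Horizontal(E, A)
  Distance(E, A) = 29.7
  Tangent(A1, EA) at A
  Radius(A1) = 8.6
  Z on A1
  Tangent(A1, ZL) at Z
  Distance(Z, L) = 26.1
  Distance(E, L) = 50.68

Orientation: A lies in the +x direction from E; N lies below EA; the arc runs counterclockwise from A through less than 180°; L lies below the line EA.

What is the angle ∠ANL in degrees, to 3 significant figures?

166°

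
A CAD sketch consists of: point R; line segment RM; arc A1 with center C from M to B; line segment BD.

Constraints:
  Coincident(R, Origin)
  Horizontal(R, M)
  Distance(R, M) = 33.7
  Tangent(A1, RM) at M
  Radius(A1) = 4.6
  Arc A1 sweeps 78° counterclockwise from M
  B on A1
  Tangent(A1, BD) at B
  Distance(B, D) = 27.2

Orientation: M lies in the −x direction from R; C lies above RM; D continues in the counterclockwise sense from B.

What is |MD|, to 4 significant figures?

31.91

R is at the origin; RM is horizontal with |RM| = 33.7 and M on the −x side, so M = (-33.70, 0.000). The tangent condition forces CM to be normal to RM, so C = M + (0, 4.6) = (-33.70, 4.600). On A1, M sits at bearing -90° from C; a 78° counterclockwise sweep puts B at bearing -12°, so B = C + 4.6·(cos -12°, sin -12°) = (-29.20, 3.644). Since A1 is tangent to BD there, CB ⟂ BD, so BD runs along (−sin -12°, cos -12°); with |BD| = 27.2, D = (-23.55, 30.25). Then |MD| = |D − M| = 31.91.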